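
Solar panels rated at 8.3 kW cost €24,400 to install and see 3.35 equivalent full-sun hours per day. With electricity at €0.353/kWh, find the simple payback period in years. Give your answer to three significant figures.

Daily generation = 8.3 kW × 3.35 h = 27.81 kWh
Annual generation = 27.81 × 365 = 10149 kWh
Annual savings = 10149 × €0.353 = €3,582.54
Payback = €24,400 / €3,582.54 = 6.81 years

6.81 years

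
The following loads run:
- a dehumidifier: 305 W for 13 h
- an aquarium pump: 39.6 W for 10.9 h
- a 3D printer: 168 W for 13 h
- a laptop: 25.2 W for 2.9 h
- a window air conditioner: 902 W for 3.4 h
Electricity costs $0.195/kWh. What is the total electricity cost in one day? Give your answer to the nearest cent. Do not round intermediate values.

dehumidifier: 305 W × 13 h = 3,965 Wh = 3.965 kWh
aquarium pump: 39.6 W × 10.9 h = 432 Wh = 0.4316 kWh
3D printer: 168 W × 13 h = 2,184 Wh = 2.184 kWh
laptop: 25.2 W × 2.9 h = 73 Wh = 0.07308 kWh
window air conditioner: 902 W × 3.4 h = 3,067 Wh = 3.067 kWh
Total energy = 3.965 + 0.4316 + 2.184 + 0.07308 + 3.067 = 9.721 kWh
Cost = 9.721 kWh × $0.195 = $1.90

$1.90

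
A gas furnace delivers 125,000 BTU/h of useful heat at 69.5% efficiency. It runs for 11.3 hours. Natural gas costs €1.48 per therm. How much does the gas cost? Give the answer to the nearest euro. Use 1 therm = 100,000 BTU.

Heat delivered = 125,000 BTU/h × 11.3 h = 1,412,500 BTU
Gas input = 1,412,500 / 0.695 = 2,032,374 BTU
= 2,032,374 / 100,000 = 20.32 therm
Cost = 20.32 × €1.48/therm = €30.08 ≈ €30

€30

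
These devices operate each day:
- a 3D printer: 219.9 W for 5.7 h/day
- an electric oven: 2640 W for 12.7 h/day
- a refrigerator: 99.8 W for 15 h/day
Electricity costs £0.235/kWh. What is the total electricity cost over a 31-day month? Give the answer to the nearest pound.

3D printer: 219.9 W × 5.7 h × 31 d = 38,856 Wh = 38.86 kWh
electric oven: 2640 W × 12.7 h × 31 d = 1,039,368 Wh = 1,039 kWh
refrigerator: 99.8 W × 15 h × 31 d = 46,407 Wh = 46.41 kWh
Total energy = 38.86 + 1,039 + 46.41 = 1,125 kWh
Cost = 1,125 kWh × £0.235 = £264.29 ≈ £264

£264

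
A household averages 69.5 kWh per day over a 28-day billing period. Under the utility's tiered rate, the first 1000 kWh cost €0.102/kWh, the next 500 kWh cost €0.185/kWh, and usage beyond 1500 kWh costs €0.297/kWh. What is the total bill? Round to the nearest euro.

Usage = 69.5 kWh/day × 28 days = 1946 kWh
First 1000 kWh × €0.102 = €102.00
Next 500 kWh × €0.185 = €92.50
Remaining 446 kWh × €0.297 = €132.46
Total = €326.96 ≈ €327

€327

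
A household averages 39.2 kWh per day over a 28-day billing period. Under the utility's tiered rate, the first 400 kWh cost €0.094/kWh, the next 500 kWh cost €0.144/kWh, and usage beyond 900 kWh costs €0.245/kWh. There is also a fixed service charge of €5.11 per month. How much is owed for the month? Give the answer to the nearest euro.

Usage = 39.2 kWh/day × 28 days = 1097.6 kWh
First 400 kWh × €0.094 = €37.60
Next 500 kWh × €0.144 = €72.00
Remaining 197.6 kWh × €0.245 = €48.41
Energy charge = €158.01; + service €5.11 = €163.12 ≈ €163

€163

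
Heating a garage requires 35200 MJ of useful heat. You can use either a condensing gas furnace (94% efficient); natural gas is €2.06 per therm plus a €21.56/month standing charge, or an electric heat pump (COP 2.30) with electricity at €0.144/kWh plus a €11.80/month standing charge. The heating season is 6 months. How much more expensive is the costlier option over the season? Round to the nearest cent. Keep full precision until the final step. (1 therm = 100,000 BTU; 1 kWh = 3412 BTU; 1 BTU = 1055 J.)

Heat load = 35200 MJ = 35,200,000,000 J / 1055 = 33,364,929 BTU
Gas: input = 33,364,929 / 0.94 = 35,494,605 BTU = 354.9 therm → 354.9 × €2.06 = €731.19; + 6 × €21.56 standing = €860.55
Heat pump: 33,364,929 BTU / 3412 = 9,779 kWh heat; / 2.30 = 4,252 kWh in → × €0.144 = €612.23; + 6 × €11.80 standing = €683.03
Difference = |€860.55 − €683.03| = €177.52

€177.52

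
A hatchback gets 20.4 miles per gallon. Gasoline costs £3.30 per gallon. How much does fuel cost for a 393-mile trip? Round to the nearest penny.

Fuel = 393 mi / 20.4 mpg = 19.26 gal
Cost = 19.26 gal × £3.30/gal = £63.57

£63.57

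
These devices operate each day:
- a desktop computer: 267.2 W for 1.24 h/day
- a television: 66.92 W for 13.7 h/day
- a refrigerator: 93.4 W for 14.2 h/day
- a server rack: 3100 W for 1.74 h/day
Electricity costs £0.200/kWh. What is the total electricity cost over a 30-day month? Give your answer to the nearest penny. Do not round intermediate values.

£47.81

desktop computer: 267.2 W × 1.24 h × 30 d = 9,940 Wh = 9.94 kWh
television: 66.92 W × 13.7 h × 30 d = 27,504 Wh = 27.5 kWh
refrigerator: 93.4 W × 14.2 h × 30 d = 39,788 Wh = 39.79 kWh
server rack: 3100 W × 1.74 h × 30 d = 161,820 Wh = 161.8 kWh
Total energy = 9.94 + 27.5 + 39.79 + 161.8 = 239.1 kWh
Cost = 239.1 kWh × £0.200 = £47.81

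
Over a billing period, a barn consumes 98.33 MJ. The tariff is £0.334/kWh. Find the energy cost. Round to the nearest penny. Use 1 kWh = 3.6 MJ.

98.33 MJ × (0.27778 kWh/MJ) = 27.31 kWh
Cost = 27.31 kWh × £0.334/kWh = £9.12

£9.12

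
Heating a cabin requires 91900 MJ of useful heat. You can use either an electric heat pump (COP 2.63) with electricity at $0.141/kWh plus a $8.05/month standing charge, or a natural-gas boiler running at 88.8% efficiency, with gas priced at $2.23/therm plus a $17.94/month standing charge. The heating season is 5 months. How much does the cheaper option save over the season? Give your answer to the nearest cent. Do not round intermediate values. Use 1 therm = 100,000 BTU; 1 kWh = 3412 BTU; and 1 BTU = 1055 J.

$868.26

Heat load = 91900 MJ = 91,900,000,000 J / 1055 = 87,109,005 BTU
Gas: input = 87,109,005 / 0.888 = 98,095,726 BTU = 981 therm → 981 × $2.23 = $2,187.53; + 5 × $17.94 standing = $2,277.23
Heat pump: 87,109,005 BTU / 3412 = 25,530 kWh heat; / 2.63 = 9,707 kWh in → × $0.141 = $1,368.73; + 5 × $8.05 standing = $1,408.98
Difference = |$2,277.23 − $1,408.98| = $868.26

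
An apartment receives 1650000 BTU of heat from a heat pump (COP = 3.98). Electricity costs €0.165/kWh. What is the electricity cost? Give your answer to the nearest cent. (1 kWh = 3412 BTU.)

Heat delivered = 1,650,000 BTU / 3412 = 483.6 kWh
Electrical input = 483.6 kWh / 3.98 = 121.5 kWh
Cost = 121.5 × €0.165/kWh = €20.05

€20.05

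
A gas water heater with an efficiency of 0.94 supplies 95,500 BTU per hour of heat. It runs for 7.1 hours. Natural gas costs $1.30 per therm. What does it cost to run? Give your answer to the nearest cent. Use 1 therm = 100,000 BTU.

Heat delivered = 95,500 BTU/h × 7.1 h = 678,050 BTU
Gas input = 678,050 / 0.94 = 721,330 BTU
= 721,330 / 100,000 = 7.213 therm
Cost = 7.213 × $1.30/therm = $9.38

$9.38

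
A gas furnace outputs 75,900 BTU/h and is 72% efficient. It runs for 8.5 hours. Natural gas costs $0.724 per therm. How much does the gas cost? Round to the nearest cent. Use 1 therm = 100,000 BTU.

Heat delivered = 75,900 BTU/h × 8.5 h = 645,150 BTU
Gas input = 645,150 / 0.72 = 896,042 BTU
= 896,042 / 100,000 = 8.96 therm
Cost = 8.96 × $0.724/therm = $6.49

$6.49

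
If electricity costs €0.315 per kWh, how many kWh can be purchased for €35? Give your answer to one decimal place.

111.1 kWh

€35 / €0.315 per kWh = 111.1 kWh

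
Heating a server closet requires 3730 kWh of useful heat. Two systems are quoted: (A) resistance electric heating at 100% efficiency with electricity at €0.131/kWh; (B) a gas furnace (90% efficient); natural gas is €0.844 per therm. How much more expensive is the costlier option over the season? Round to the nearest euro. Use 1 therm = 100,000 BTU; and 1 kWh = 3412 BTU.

Heat load = 3730 kWh × 3412 = 12,726,760 BTU
Gas: input = 12,726,760 / 0.90 = 14,140,844 BTU = 141.4 therm → 141.4 × €0.844 = €119.35
Electric: 12,726,760 BTU / 3412 = 3,730 kWh → × €0.131 = €488.63
Difference = |€119.35 − €488.63| = €369.28 ≈ €369

€369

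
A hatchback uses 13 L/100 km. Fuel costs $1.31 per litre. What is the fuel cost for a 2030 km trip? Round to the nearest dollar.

Fuel = 13 L/100 km × 2030 km / 100 = 263.9 L
Cost = 263.9 L × $1.31/L = $345.71 ≈ $346

$346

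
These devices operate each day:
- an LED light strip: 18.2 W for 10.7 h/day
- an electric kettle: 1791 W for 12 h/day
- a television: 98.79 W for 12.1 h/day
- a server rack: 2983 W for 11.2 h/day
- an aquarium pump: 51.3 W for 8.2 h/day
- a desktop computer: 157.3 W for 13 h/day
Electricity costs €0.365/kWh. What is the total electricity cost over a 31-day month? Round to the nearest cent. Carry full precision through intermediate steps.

LED light strip: 18.2 W × 10.7 h × 31 d = 6,037 Wh = 6.037 kWh
electric kettle: 1791 W × 12 h × 31 d = 666,252 Wh = 666.3 kWh
television: 98.79 W × 12.1 h × 31 d = 37,056 Wh = 37.06 kWh
server rack: 2983 W × 11.2 h × 31 d = 1,035,698 Wh = 1,036 kWh
aquarium pump: 51.3 W × 8.2 h × 31 d = 13,040 Wh = 13.04 kWh
desktop computer: 157.3 W × 13 h × 31 d = 63,392 Wh = 63.39 kWh
Total energy = 6.037 + 666.3 + 37.06 + 1,036 + 13.04 + 63.39 = 1,821 kWh
Cost = 1,821 kWh × €0.365 = €664.84

€664.84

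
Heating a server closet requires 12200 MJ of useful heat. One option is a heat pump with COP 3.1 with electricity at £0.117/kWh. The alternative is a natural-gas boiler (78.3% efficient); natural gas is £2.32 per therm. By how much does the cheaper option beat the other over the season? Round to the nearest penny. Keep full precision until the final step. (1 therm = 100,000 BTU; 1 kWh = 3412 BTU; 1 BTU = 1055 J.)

Heat load = 12200 MJ = 12,200,000,000 J / 1055 = 11,563,981 BTU
Gas: input = 11,563,981 / 0.783 = 14,768,814 BTU = 147.7 therm → 147.7 × £2.32 = £342.64
Heat pump: 11,563,981 BTU / 3412 = 3,389 kWh heat; / 3.1 = 1,093 kWh in → × £0.117 = £127.92
Difference = |£342.64 − £127.92| = £214.72

£214.72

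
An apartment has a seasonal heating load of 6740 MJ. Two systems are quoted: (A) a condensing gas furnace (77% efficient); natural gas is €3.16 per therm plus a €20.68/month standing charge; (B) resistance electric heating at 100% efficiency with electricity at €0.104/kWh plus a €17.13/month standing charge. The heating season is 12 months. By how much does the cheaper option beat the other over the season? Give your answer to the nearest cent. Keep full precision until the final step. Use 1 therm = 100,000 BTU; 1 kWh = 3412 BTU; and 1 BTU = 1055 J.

Heat load = 6740 MJ = 6,740,000,000 J / 1055 = 6,388,626 BTU
Gas: input = 6,388,626 / 0.77 = 8,296,916 BTU = 82.97 therm → 82.97 × €3.16 = €262.18; + 12 × €20.68 standing = €510.34
Electric: 6,388,626 BTU / 3412 = 1,872 kWh → × €0.104 = €194.73; + 12 × €17.13 standing = €400.29
Difference = |€510.34 − €400.29| = €110.05

€110.05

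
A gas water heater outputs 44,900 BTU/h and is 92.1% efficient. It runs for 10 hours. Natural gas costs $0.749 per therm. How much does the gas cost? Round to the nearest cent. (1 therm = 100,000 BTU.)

Heat delivered = 44,900 BTU/h × 10 h = 449,000 BTU
Gas input = 449,000 / 0.921 = 487,514 BTU
= 487,514 / 100,000 = 4.875 therm
Cost = 4.875 × $0.749/therm = $3.65

$3.65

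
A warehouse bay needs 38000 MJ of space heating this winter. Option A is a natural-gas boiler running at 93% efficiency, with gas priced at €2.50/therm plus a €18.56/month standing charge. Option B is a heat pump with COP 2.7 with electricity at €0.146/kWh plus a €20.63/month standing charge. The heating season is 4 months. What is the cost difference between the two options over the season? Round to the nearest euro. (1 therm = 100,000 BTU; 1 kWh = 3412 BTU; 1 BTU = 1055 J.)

Heat load = 38000 MJ = 38,000,000,000 J / 1055 = 36,018,957 BTU
Gas: input = 36,018,957 / 0.93 = 38,730,062 BTU = 387.3 therm → 387.3 × €2.50 = €968.25; + 4 × €18.56 standing = €1,042.49
Heat pump: 36,018,957 BTU / 3412 = 10,560 kWh heat; / 2.7 = 3,910 kWh in → × €0.146 = €570.84; + 4 × €20.63 standing = €653.36
Difference = |€1,042.49 − €653.36| = €389.14 ≈ €389

€389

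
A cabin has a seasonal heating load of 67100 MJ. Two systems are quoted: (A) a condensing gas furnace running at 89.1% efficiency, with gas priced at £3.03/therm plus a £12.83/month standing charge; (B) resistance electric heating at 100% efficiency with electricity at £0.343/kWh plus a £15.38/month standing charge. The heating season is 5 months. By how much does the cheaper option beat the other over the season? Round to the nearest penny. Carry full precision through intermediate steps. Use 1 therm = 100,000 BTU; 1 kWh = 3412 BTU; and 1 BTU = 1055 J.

Heat load = 67100 MJ = 67,100,000,000 J / 1055 = 63,601,896 BTU
Gas: input = 63,601,896 / 0.891 = 71,382,599 BTU = 713.8 therm → 713.8 × £3.03 = £2,162.89; + 5 × £12.83 standing = £2,227.04
Electric: 63,601,896 BTU / 3412 = 18,640 kWh → × £0.343 = £6,393.74; + 5 × £15.38 standing = £6,470.64
Difference = |£2,227.04 − £6,470.64| = £4,243.60

£4243.60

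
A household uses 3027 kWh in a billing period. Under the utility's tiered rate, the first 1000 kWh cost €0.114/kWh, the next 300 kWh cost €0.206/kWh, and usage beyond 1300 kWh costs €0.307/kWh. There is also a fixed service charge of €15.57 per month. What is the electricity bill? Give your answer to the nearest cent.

First 1000 kWh × €0.114 = €114.00
Next 300 kWh × €0.206 = €61.80
Remaining 1727 kWh × €0.307 = €530.19
Energy charge = €705.99; + service €15.57 = €721.56

€721.56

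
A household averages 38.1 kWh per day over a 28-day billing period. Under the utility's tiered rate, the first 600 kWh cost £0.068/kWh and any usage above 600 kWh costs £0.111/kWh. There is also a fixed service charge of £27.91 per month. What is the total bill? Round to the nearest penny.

£120.52

Usage = 38.1 kWh/day × 28 days = 1066.8 kWh
First 600 kWh × £0.068 = £40.80
Remaining 466.8 kWh × £0.111 = £51.81
Energy charge = £92.61; + service £27.91 = £120.52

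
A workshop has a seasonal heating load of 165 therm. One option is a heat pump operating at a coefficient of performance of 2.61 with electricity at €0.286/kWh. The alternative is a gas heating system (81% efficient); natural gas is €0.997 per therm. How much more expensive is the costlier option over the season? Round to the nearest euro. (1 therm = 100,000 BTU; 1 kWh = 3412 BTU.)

Heat load = 165 therm × 100,000 = 16,500,000 BTU
Gas: input = 16,500,000 / 0.81 = 20,370,370 BTU = 203.7 therm → 203.7 × €0.997 = €203.09
Heat pump: 16,500,000 BTU / 3412 = 4,836 kWh heat; / 2.61 = 1,853 kWh in → × €0.286 = €529.91
Difference = |€203.09 − €529.91| = €326.82 ≈ €327

€327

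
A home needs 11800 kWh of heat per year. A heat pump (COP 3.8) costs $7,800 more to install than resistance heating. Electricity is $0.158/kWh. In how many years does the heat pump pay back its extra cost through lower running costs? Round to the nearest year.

Resistance: 11800 kWh × $0.158 = $1,864.40/yr
Heat pump: 11800 / 3.8 = 3105 kWh in → × $0.158 = $490.63/yr
Annual savings = $1,373.77
Payback = $7,800 / $1,373.77 = 5.68 years

6 years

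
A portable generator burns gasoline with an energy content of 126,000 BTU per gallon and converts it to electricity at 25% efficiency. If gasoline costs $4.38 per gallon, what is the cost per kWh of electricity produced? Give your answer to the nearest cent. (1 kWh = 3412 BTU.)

Electrical output per gallon = 126,000 BTU × 0.25 / 3412 BTU/kWh = 9.232 kWh
Cost per kWh = $4.38 / 9.232 kWh = $0.474

$0.47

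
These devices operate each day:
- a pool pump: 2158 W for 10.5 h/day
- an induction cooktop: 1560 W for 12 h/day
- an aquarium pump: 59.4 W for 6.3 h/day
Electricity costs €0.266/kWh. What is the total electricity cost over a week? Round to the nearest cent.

€77.74

pool pump: 2158 W × 10.5 h × 7 d = 158,613 Wh = 158.6 kWh
induction cooktop: 1560 W × 12 h × 7 d = 131,040 Wh = 131 kWh
aquarium pump: 59.4 W × 6.3 h × 7 d = 2,620 Wh = 2.62 kWh
Total energy = 158.6 + 131 + 2.62 = 292.3 kWh
Cost = 292.3 kWh × €0.266 = €77.74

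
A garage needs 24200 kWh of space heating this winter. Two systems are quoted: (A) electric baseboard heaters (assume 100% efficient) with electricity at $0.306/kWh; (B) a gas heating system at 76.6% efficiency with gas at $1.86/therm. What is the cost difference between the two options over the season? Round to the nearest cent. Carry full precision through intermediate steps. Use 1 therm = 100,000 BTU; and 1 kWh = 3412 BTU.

$5400.23

Heat load = 24200 kWh × 3412 = 82,570,400 BTU
Gas: input = 82,570,400 / 0.766 = 107,794,256 BTU = 1,078 therm → 1,078 × $1.86 = $2,004.97
Electric: 82,570,400 BTU / 3412 = 24,200 kWh → × $0.306 = $7,405.20
Difference = |$2,004.97 − $7,405.20| = $5,400.23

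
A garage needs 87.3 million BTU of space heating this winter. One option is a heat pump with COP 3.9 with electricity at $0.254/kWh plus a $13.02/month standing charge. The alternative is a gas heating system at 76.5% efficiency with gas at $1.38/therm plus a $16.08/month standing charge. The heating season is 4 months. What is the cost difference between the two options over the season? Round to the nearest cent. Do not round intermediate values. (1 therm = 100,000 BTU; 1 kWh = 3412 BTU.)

$79.32

Heat load = 87.3 × 10⁶ BTU = 87,300,000 BTU
Gas: input = 87,300,000 / 0.765 = 114,117,647 BTU = 1,141 therm → 1,141 × $1.38 = $1,574.82; + 4 × $16.08 standing = $1,639.14
Heat pump: 87,300,000 BTU / 3412 = 25,590 kWh heat; / 3.9 = 6,561 kWh in → × $0.254 = $1,666.38; + 4 × $13.02 standing = $1,718.46
Difference = |$1,639.14 − $1,718.46| = $79.32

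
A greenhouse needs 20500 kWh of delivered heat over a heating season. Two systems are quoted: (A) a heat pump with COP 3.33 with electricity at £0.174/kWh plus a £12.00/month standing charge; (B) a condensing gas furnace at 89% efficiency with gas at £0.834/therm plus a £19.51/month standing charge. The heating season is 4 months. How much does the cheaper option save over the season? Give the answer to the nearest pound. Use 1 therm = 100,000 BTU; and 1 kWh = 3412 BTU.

Heat load = 20500 kWh × 3412 = 69,946,000 BTU
Gas: input = 69,946,000 / 0.89 = 78,591,011 BTU = 785.9 therm → 785.9 × £0.834 = £655.45; + 4 × £19.51 standing = £733.49
Heat pump: 69,946,000 BTU / 3412 = 20,500 kWh heat; / 3.33 = 6,156 kWh in → × £0.174 = £1,071.17; + 4 × £12.00 standing = £1,119.17
Difference = |£733.49 − £1,119.17| = £385.68 ≈ £386

£386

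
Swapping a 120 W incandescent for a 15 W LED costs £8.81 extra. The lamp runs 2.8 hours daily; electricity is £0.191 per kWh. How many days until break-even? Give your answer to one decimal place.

156.9 days

Power saved = 120 − 15 = 105 W
Daily energy saved = 105 W × 2.8 h = 294 Wh = 0.294 kWh
Daily savings = 0.294 × £0.191 = £0.0562
Payback = £8.81 / £0.0562 per day = 156.9 days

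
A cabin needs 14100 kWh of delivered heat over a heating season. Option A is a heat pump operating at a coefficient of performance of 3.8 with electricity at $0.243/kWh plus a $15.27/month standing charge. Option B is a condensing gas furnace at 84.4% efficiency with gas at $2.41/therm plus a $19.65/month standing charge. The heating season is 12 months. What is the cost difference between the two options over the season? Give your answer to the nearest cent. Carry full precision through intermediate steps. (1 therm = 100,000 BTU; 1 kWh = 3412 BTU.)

Heat load = 14100 kWh × 3412 = 48,109,200 BTU
Gas: input = 48,109,200 / 0.844 = 57,001,422 BTU = 570 therm → 570 × $2.41 = $1,373.73; + 12 × $19.65 standing = $1,609.53
Heat pump: 48,109,200 BTU / 3412 = 14,100 kWh heat; / 3.8 = 3,711 kWh in → × $0.243 = $901.66; + 12 × $15.27 standing = $1,084.90
Difference = |$1,609.53 − $1,084.90| = $524.64

$524.64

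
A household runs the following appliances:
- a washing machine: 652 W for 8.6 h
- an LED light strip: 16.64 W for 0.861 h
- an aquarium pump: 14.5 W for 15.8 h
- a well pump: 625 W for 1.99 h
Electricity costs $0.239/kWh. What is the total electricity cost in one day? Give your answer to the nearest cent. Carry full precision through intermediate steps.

$1.70

washing machine: 652 W × 8.6 h = 5,607 Wh = 5.607 kWh
LED light strip: 16.64 W × 0.861 h = 14 Wh = 0.01433 kWh
aquarium pump: 14.5 W × 15.8 h = 229 Wh = 0.2291 kWh
well pump: 625 W × 1.99 h = 1,244 Wh = 1.244 kWh
Total energy = 5.607 + 0.01433 + 0.2291 + 1.244 = 7.094 kWh
Cost = 7.094 kWh × $0.239 = $1.70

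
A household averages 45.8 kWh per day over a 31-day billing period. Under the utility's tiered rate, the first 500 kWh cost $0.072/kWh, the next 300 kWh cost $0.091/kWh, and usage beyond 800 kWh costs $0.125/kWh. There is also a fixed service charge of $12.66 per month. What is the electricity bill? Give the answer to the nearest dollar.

Usage = 45.8 kWh/day × 31 days = 1419.8 kWh
First 500 kWh × $0.072 = $36.00
Next 300 kWh × $0.091 = $27.30
Remaining 619.8 kWh × $0.125 = $77.47
Energy charge = $140.78; + service $12.66 = $153.44 ≈ $153

$153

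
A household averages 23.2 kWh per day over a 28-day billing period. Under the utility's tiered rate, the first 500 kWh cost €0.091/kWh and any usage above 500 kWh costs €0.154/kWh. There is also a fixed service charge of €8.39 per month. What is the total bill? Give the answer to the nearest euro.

Usage = 23.2 kWh/day × 28 days = 649.6 kWh
First 500 kWh × €0.091 = €45.50
Remaining 149.6 kWh × €0.154 = €23.04
Energy charge = €68.54; + service €8.39 = €76.93 ≈ €77

€77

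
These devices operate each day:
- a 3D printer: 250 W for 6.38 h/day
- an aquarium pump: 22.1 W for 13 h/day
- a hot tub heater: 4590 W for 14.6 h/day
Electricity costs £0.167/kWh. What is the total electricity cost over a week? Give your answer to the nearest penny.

£80.54

3D printer: 250 W × 6.38 h × 7 d = 11,165 Wh = 11.16 kWh
aquarium pump: 22.1 W × 13 h × 7 d = 2,011 Wh = 2.011 kWh
hot tub heater: 4590 W × 14.6 h × 7 d = 469,098 Wh = 469.1 kWh
Total energy = 11.16 + 2.011 + 469.1 = 482.3 kWh
Cost = 482.3 kWh × £0.167 = £80.54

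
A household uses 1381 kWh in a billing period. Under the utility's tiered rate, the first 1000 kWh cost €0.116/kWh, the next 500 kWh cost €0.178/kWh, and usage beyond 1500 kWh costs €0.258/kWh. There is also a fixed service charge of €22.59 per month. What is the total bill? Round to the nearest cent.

First 1000 kWh × €0.116 = €116.00
Next 381 kWh × €0.178 = €67.82
Remaining tier: 0 kWh (not reached)
Energy charge = €183.82; + service €22.59 = €206.41

€206.41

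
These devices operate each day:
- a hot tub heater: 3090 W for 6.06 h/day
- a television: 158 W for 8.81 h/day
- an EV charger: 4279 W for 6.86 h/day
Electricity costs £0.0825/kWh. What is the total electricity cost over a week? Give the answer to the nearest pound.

£29

hot tub heater: 3090 W × 6.06 h × 7 d = 131,078 Wh = 131.1 kWh
television: 158 W × 8.81 h × 7 d = 9,744 Wh = 9.744 kWh
EV charger: 4279 W × 6.86 h × 7 d = 205,478 Wh = 205.5 kWh
Total energy = 131.1 + 9.744 + 205.5 = 346.3 kWh
Cost = 346.3 kWh × £0.0825 = £28.57 ≈ £29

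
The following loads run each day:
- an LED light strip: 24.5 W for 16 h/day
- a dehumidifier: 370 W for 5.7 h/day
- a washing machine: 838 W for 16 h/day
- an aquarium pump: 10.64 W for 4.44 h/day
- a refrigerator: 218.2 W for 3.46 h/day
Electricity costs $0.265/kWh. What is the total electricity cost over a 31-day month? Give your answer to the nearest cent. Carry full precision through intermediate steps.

LED light strip: 24.5 W × 16 h × 31 d = 12,152 Wh = 12.15 kWh
dehumidifier: 370 W × 5.7 h × 31 d = 65,379 Wh = 65.38 kWh
washing machine: 838 W × 16 h × 31 d = 415,648 Wh = 415.6 kWh
aquarium pump: 10.64 W × 4.44 h × 31 d = 1,464 Wh = 1.464 kWh
refrigerator: 218.2 W × 3.46 h × 31 d = 23,404 Wh = 23.4 kWh
Total energy = 12.15 + 65.38 + 415.6 + 1.464 + 23.4 = 518 kWh
Cost = 518 kWh × $0.265 = $137.28

$137.28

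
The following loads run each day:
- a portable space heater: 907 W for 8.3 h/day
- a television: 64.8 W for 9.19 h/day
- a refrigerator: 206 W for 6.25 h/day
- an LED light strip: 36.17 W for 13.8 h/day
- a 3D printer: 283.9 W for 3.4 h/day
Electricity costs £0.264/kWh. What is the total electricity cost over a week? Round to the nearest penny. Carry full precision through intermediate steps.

£20.10

portable space heater: 907 W × 8.3 h × 7 d = 52,697 Wh = 52.7 kWh
television: 64.8 W × 9.19 h × 7 d = 4,169 Wh = 4.169 kWh
refrigerator: 206 W × 6.25 h × 7 d = 9,012 Wh = 9.012 kWh
LED light strip: 36.17 W × 13.8 h × 7 d = 3,494 Wh = 3.494 kWh
3D printer: 283.9 W × 3.4 h × 7 d = 6,757 Wh = 6.757 kWh
Total energy = 52.7 + 4.169 + 9.012 + 3.494 + 6.757 = 76.13 kWh
Cost = 76.13 kWh × £0.264 = £20.10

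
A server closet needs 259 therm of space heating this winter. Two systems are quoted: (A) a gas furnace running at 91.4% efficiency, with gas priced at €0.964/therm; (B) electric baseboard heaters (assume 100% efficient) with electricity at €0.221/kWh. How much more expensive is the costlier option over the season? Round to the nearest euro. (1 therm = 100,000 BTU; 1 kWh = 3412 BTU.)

€1404

Heat load = 259 therm × 100,000 = 25,900,000 BTU
Gas: input = 25,900,000 / 0.914 = 28,336,980 BTU = 283.4 therm → 283.4 × €0.964 = €273.17
Electric: 25,900,000 BTU / 3412 = 7,591 kWh → × €0.221 = €1,677.58
Difference = |€273.17 − €1,677.58| = €1,404.41 ≈ €1404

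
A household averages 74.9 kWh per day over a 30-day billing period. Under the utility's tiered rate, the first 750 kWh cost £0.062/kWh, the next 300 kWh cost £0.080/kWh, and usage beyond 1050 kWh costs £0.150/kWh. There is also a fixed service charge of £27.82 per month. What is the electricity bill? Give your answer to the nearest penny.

Usage = 74.9 kWh/day × 30 days = 2247 kWh
First 750 kWh × £0.062 = £46.50
Next 300 kWh × £0.080 = £24.00
Remaining 1197 kWh × £0.150 = £179.55
Energy charge = £250.05; + service £27.82 = £277.87

£277.87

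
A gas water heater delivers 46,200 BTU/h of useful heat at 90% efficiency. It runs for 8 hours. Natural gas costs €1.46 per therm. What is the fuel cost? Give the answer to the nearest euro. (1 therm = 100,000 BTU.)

€6

Heat delivered = 46,200 BTU/h × 8 h = 369,600 BTU
Gas input = 369,600 / 0.90 = 410,667 BTU
= 410,667 / 100,000 = 4.107 therm
Cost = 4.107 × €1.46/therm = €6.00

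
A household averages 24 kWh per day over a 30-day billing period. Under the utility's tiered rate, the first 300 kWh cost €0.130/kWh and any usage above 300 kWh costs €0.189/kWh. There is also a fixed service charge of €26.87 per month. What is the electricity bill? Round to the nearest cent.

€145.25

Usage = 24 kWh/day × 30 days = 720 kWh
First 300 kWh × €0.130 = €39.00
Remaining 420 kWh × €0.189 = €79.38
Energy charge = €118.38; + service €26.87 = €145.25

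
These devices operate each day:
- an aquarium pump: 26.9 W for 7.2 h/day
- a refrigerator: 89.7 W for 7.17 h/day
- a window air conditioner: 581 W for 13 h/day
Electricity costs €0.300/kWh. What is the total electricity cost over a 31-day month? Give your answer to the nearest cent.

aquarium pump: 26.9 W × 7.2 h × 31 d = 6,004 Wh = 6.004 kWh
refrigerator: 89.7 W × 7.17 h × 31 d = 19,938 Wh = 19.94 kWh
window air conditioner: 581 W × 13 h × 31 d = 234,143 Wh = 234.1 kWh
Total energy = 6.004 + 19.94 + 234.1 = 260.1 kWh
Cost = 260.1 kWh × €0.300 = €78.03

€78.03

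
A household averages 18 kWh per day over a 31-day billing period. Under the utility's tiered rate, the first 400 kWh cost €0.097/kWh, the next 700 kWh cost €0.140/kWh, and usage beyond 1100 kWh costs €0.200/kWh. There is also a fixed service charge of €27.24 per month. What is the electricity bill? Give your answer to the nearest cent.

Usage = 18 kWh/day × 31 days = 558 kWh
First 400 kWh × €0.097 = €38.80
Next 158 kWh × €0.140 = €22.12
Remaining tier: 0 kWh (not reached)
Energy charge = €60.92; + service €27.24 = €88.16

€88.16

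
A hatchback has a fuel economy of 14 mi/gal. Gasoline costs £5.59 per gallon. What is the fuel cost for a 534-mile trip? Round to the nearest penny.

£213.22

Fuel = 534 mi / 14 mpg = 38.14 gal
Cost = 38.14 gal × £5.59/gal = £213.22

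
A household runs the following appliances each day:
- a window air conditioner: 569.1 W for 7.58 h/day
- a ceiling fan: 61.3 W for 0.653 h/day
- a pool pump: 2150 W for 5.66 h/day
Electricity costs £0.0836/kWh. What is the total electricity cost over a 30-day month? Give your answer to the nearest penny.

window air conditioner: 569.1 W × 7.58 h × 30 d = 129,413 Wh = 129.4 kWh
ceiling fan: 61.3 W × 0.653 h × 30 d = 1,201 Wh = 1.201 kWh
pool pump: 2150 W × 5.66 h × 30 d = 365,070 Wh = 365.1 kWh
Total energy = 129.4 + 1.201 + 365.1 = 495.7 kWh
Cost = 495.7 kWh × £0.0836 = £41.44

£41.44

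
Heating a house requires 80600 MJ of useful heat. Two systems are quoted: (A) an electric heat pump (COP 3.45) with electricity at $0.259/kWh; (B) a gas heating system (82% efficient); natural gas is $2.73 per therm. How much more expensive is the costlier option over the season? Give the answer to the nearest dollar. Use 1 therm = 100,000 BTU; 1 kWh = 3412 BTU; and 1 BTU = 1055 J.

Heat load = 80600 MJ = 80,600,000,000 J / 1055 = 76,398,104 BTU
Gas: input = 76,398,104 / 0.82 = 93,168,420 BTU = 931.7 therm → 931.7 × $2.73 = $2,543.50
Heat pump: 76,398,104 BTU / 3412 = 22,390 kWh heat; / 3.45 = 6,490 kWh in → × $0.259 = $1,680.95
Difference = |$2,543.50 − $1,680.95| = $862.55 ≈ $863

$863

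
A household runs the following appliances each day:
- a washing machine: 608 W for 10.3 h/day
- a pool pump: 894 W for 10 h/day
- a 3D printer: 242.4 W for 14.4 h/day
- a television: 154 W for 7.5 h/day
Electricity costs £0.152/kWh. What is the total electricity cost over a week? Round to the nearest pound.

£21

washing machine: 608 W × 10.3 h × 7 d = 43,837 Wh = 43.84 kWh
pool pump: 894 W × 10 h × 7 d = 62,580 Wh = 62.58 kWh
3D printer: 242.4 W × 14.4 h × 7 d = 24,434 Wh = 24.43 kWh
television: 154 W × 7.5 h × 7 d = 8,085 Wh = 8.085 kWh
Total energy = 43.84 + 62.58 + 24.43 + 8.085 = 138.9 kWh
Cost = 138.9 kWh × £0.152 = £21.12 ≈ £21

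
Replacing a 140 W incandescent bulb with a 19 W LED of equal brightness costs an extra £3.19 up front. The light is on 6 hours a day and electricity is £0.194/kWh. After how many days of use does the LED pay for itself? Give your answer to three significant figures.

22.6 days

Power saved = 140 − 19 = 121 W
Daily energy saved = 121 W × 6 h = 726 Wh = 0.726 kWh
Daily savings = 0.726 × £0.194 = £0.1408
Payback = £3.19 / £0.1408 per day = 22.65 days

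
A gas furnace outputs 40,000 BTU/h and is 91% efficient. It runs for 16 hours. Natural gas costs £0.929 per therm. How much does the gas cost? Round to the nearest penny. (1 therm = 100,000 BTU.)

Heat delivered = 40,000 BTU/h × 16 h = 640,000 BTU
Gas input = 640,000 / 0.91 = 703,297 BTU
= 703,297 / 100,000 = 7.033 therm
Cost = 7.033 × £0.929/therm = £6.53

£6.53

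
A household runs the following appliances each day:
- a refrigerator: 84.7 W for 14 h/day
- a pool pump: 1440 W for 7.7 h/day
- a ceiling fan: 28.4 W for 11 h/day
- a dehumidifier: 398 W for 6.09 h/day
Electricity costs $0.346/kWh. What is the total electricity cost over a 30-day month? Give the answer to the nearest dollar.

refrigerator: 84.7 W × 14 h × 30 d = 35,574 Wh = 35.57 kWh
pool pump: 1440 W × 7.7 h × 30 d = 332,640 Wh = 332.6 kWh
ceiling fan: 28.4 W × 11 h × 30 d = 9,372 Wh = 9.372 kWh
dehumidifier: 398 W × 6.09 h × 30 d = 72,715 Wh = 72.71 kWh
Total energy = 35.57 + 332.6 + 9.372 + 72.71 = 450.3 kWh
Cost = 450.3 kWh × $0.346 = $155.80 ≈ $156

$156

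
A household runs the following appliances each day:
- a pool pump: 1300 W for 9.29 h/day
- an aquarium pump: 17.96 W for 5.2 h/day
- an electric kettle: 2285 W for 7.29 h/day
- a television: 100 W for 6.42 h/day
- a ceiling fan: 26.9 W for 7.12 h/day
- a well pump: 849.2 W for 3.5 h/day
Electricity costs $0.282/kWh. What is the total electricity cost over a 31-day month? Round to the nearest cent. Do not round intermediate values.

pool pump: 1300 W × 9.29 h × 31 d = 374,387 Wh = 374.4 kWh
aquarium pump: 17.96 W × 5.2 h × 31 d = 2,895 Wh = 2.895 kWh
electric kettle: 2285 W × 7.29 h × 31 d = 516,387 Wh = 516.4 kWh
television: 100 W × 6.42 h × 31 d = 19,902 Wh = 19.9 kWh
ceiling fan: 26.9 W × 7.12 h × 31 d = 5,937 Wh = 5.937 kWh
well pump: 849.2 W × 3.5 h × 31 d = 92,138 Wh = 92.14 kWh
Total energy = 374.4 + 2.895 + 516.4 + 19.9 + 5.937 + 92.14 = 1,012 kWh
Cost = 1,012 kWh × $0.282 = $285.28

$285.28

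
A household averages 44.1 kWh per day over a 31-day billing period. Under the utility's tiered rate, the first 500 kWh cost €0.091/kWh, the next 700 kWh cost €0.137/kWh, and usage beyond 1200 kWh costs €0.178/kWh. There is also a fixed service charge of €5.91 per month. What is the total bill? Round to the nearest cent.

€177.05

Usage = 44.1 kWh/day × 31 days = 1367.1 kWh
First 500 kWh × €0.091 = €45.50
Next 700 kWh × €0.137 = €95.90
Remaining 167.1 kWh × €0.178 = €29.74
Energy charge = €171.14; + service €5.91 = €177.05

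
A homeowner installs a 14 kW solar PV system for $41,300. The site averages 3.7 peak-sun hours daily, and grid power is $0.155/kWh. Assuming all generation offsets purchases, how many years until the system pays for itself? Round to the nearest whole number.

Daily generation = 14 kW × 3.7 h = 51.8 kWh
Annual generation = 51.8 × 365 = 18907 kWh
Annual savings = 18907 × $0.155 = $2,930.59
Payback = $41,300 / $2,930.59 = 14.1 years

14 years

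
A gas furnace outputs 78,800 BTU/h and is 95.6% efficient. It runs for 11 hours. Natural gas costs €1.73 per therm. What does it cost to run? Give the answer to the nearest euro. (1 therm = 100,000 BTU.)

Heat delivered = 78,800 BTU/h × 11 h = 866,800 BTU
Gas input = 866,800 / 0.956 = 906,695 BTU
= 906,695 / 100,000 = 9.067 therm
Cost = 9.067 × €1.73/therm = €15.69 ≈ €16

€16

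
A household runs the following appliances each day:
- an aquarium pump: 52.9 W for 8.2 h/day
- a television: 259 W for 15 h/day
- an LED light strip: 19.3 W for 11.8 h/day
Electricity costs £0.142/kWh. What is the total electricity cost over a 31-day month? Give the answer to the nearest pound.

aquarium pump: 52.9 W × 8.2 h × 31 d = 13,447 Wh = 13.45 kWh
television: 259 W × 15 h × 31 d = 120,435 Wh = 120.4 kWh
LED light strip: 19.3 W × 11.8 h × 31 d = 7,060 Wh = 7.06 kWh
Total energy = 13.45 + 120.4 + 7.06 = 140.9 kWh
Cost = 140.9 kWh × £0.142 = £20.01 ≈ £20

£20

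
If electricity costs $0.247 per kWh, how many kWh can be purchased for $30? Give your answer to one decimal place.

$30 / $0.247 per kWh = 121.5 kWh

121.5 kWh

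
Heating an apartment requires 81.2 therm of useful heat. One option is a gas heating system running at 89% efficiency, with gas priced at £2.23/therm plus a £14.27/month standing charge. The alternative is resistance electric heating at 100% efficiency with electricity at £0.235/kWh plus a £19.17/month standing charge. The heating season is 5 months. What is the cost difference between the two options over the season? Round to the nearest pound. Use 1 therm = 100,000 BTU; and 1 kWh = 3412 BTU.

Heat load = 81.2 therm × 100,000 = 8,120,000 BTU
Gas: input = 8,120,000 / 0.89 = 9,123,596 BTU = 91.24 therm → 91.24 × £2.23 = £203.46; + 5 × £14.27 standing = £274.81
Electric: 8,120,000 BTU / 3412 = 2,380 kWh → × £0.235 = £559.26; + 5 × £19.17 standing = £655.11
Difference = |£274.81 − £655.11| = £380.31 ≈ £380

£380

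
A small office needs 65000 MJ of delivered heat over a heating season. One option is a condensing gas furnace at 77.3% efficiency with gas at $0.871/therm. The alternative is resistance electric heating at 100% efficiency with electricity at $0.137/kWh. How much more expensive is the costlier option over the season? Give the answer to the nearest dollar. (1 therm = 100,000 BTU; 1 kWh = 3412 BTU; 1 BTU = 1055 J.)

Heat load = 65000 MJ = 65,000,000,000 J / 1055 = 61,611,374 BTU
Gas: input = 61,611,374 / 0.773 = 79,704,236 BTU = 797 therm → 797 × $0.871 = $694.22
Electric: 61,611,374 BTU / 3412 = 18,060 kWh → × $0.137 = $2,473.84
Difference = |$694.22 − $2,473.84| = $1,779.62 ≈ $1780

$1780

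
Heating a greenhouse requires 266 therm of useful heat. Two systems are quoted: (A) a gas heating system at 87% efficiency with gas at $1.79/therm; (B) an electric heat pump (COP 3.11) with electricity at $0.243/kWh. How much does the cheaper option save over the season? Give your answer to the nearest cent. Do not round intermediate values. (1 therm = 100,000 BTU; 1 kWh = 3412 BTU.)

Heat load = 266 therm × 100,000 = 26,600,000 BTU
Gas: input = 26,600,000 / 0.87 = 30,574,713 BTU = 305.7 therm → 305.7 × $1.79 = $547.29
Heat pump: 26,600,000 BTU / 3412 = 7,796 kWh heat; / 3.11 = 2,507 kWh in → × $0.243 = $609.14
Difference = |$547.29 − $609.14| = $61.85

$61.85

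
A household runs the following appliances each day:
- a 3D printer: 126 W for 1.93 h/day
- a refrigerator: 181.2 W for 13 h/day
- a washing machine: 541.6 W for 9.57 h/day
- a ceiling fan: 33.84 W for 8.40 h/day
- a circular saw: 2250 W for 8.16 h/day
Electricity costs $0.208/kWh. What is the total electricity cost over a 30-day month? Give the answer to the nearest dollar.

3D printer: 126 W × 1.93 h × 30 d = 7,295 Wh = 7.295 kWh
refrigerator: 181.2 W × 13 h × 30 d = 70,668 Wh = 70.67 kWh
washing machine: 541.6 W × 9.57 h × 30 d = 155,493 Wh = 155.5 kWh
ceiling fan: 33.84 W × 8.40 h × 30 d = 8,528 Wh = 8.528 kWh
circular saw: 2250 W × 8.16 h × 30 d = 550,800 Wh = 550.8 kWh
Total energy = 7.295 + 70.67 + 155.5 + 8.528 + 550.8 = 792.8 kWh
Cost = 792.8 kWh × $0.208 = $164.90 ≈ $165

$165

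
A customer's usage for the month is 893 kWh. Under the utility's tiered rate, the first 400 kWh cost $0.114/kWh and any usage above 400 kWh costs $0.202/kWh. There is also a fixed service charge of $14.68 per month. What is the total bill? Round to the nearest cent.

First 400 kWh × $0.114 = $45.60
Remaining 493 kWh × $0.202 = $99.59
Energy charge = $145.19; + service $14.68 = $159.87

$159.87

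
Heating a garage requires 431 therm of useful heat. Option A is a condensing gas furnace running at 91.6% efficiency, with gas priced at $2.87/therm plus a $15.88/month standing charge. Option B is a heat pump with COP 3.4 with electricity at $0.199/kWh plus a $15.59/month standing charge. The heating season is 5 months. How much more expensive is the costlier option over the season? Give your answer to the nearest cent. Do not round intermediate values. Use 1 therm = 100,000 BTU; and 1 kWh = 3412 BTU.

$612.52

Heat load = 431 therm × 100,000 = 43,100,000 BTU
Gas: input = 43,100,000 / 0.916 = 47,052,402 BTU = 470.5 therm → 470.5 × $2.87 = $1,350.40; + 5 × $15.88 standing = $1,429.80
Heat pump: 43,100,000 BTU / 3412 = 12,630 kWh heat; / 3.4 = 3,715 kWh in → × $0.199 = $739.34; + 5 × $15.59 standing = $817.29
Difference = |$1,429.80 − $817.29| = $612.52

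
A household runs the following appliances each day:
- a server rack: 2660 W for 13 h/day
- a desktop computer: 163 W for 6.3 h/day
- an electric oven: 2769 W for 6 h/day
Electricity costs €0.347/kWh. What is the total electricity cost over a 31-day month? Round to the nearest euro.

server rack: 2660 W × 13 h × 31 d = 1,071,980 Wh = 1,072 kWh
desktop computer: 163 W × 6.3 h × 31 d = 31,834 Wh = 31.83 kWh
electric oven: 2769 W × 6 h × 31 d = 515,034 Wh = 515 kWh
Total energy = 1,072 + 31.83 + 515 = 1,619 kWh
Cost = 1,619 kWh × €0.347 = €561.74 ≈ €562

€562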